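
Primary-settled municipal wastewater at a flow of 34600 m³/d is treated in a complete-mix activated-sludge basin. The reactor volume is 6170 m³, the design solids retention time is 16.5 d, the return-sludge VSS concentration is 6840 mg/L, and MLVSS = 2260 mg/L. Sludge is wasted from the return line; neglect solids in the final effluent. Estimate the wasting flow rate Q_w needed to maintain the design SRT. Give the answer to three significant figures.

Q_w ≈ 124 m³/d

θ_c = V·X/(Q_w·X_r) when wasting from the recycle, so Q_w = V·X/(θ_c·X_r) = 6170 × 2260 / (16.5 × 6840) = 123.6 m³/d.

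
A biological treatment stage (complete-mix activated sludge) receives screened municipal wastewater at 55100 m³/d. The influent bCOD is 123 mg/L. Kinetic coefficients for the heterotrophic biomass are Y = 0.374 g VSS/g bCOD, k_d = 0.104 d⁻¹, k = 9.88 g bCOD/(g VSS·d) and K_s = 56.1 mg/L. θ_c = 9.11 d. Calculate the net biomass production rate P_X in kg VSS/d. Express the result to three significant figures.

P_X ≈ 1270 kg VSS/d

Effluent substrate depends only on kinetics and SRT: S = K_s(1 + k_d θ_c) / [θ_c(Yk − k_d) − 1] = 56.1 × (1 + 0.104 × 9.11) / [9.11 × (0.374 × 9.88 − 0.104) − 1] = 109.3 / 31.72 = 3.445 mg/L.
Observed yield with endogenous decay: Y_obs = Y / (1 + k_d·θ_c) = 0.374 / (1 + 0.104 × 9.11) = 0.374 / 1.947 = 0.1920 g VSS/g bCOD.
Mass of bCOD removed per day: Q(S₀ − S) = 55100 × 119.6 g/m³ = 6588 kg/d.
So the net sludge growth is P_X = 0.1920 × 6588 = 1265 kg VSS/d.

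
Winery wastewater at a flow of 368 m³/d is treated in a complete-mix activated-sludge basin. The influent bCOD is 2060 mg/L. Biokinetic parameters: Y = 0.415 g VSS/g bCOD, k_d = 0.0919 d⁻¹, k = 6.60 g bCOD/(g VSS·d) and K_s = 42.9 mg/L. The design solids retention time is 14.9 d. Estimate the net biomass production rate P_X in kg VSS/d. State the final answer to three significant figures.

P_X ≈ 133 kg VSS/d

From the Monod/SRT balance for a CMAS, S = K_s·(1+k_d θ_c)/[θ_c·(Y k − k_d) − 1] = 42.9 × (1 + 0.0919 × 14.9) / [14.9 × (0.415 × 6.60 − 0.0919) − 1] = 101.6 / 38.44 = 2.644 mg/L.
Y_obs = Y / (1 + k_d θ_c) = 0.415 / (1 + 0.0919 × 14.9) = 0.415 / 2.369 = 0.1752.
Mass of bCOD removed per day: Q(S₀ − S) = 368 × 2057 g/m³ = 757.1 kg/d.
P_X = Y_obs · Q(S₀ − S) = 0.1752 × 757.1 = 132.6 kg VSS/d.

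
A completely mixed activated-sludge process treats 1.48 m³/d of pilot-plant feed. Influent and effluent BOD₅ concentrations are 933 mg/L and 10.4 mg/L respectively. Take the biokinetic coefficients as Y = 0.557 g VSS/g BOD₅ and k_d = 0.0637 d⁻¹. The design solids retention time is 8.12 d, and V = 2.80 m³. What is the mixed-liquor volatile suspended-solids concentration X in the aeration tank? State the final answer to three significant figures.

X ≈ 1450 mg/L

From V·X·(1 + k_d·θ_c) = Y·Q·(S₀ − S)·θ_c: X = 0.557 × 1.48 × (933 − 10.4) × 8.12 / [2.80 × (1 + 0.0637 × 8.12)] = 1454 mg/L.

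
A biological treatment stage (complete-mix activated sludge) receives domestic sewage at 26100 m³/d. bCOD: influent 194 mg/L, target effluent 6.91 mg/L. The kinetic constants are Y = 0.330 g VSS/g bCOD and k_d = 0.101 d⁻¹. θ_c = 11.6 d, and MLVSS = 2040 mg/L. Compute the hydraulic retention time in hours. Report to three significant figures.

τ ≈ 3.88 h

From the SRT design equation V = Y Q (S₀−S) θ_c / [X (1 + k_d θ_c)] = 0.330 × 26100 × (194 − 6.91) × 11.6 / [2040 × (1 + 0.101 × 11.6)] = 1.87×10^7 / 4430 = 4219 m³.
τ = V/Q = 4219/26100 = 0.1617 d, or 3.880 h.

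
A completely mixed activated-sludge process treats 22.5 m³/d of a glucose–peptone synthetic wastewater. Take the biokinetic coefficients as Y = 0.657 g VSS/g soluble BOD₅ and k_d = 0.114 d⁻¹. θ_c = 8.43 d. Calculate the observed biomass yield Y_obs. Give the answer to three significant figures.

Y_obs = Y / (1 + k_d θ_c) = 0.657 / (1 + 0.114 × 8.43) = 0.657 / 1.961 = 0.3350.

Y_obs ≈ 0.335 g VSS/g soluble BOD₅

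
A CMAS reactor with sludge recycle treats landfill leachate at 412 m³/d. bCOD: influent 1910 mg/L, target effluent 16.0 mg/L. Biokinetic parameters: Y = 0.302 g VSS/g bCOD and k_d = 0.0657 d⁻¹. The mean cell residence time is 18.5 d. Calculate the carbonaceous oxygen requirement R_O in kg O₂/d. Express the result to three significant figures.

R_O ≈ 629 kg O₂/d

Y_obs = Y / (1 + k_d θ_c) = 0.302 / (1 + 0.0657 × 18.5) = 0.302 / 2.215 = 0.1363.
Mass of bCOD removed per day: Q(S₀ − S) = 412 × 1894 g/m³ = 780.3 kg/d.
Net sludge production P_X = 0.1363 × 780.3 = 106.4 kg VSS/d.
R_O = Q·ΔS − 1.42 P_X = 780.3 − 151.0 = 629.3 kg O₂/d.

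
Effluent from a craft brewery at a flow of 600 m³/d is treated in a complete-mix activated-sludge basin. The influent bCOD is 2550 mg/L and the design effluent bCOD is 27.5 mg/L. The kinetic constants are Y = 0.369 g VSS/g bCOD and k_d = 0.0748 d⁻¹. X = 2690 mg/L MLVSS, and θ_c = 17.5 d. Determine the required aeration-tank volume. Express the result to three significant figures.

From the SRT design equation V = Y Q (S₀−S) θ_c / [X (1 + k_d θ_c)] = 0.369 × 600 × (2550 − 27.5) × 17.5 / [2690 × (1 + 0.0748 × 17.5)] = 9.77×10^6 / 6211 = 1574 m³.

V ≈ 1570 m³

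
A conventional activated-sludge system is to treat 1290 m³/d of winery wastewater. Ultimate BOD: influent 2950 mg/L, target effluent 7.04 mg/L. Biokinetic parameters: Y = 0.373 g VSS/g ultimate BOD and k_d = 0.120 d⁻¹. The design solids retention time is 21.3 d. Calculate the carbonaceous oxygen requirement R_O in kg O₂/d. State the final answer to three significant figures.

R_O ≈ 3230 kg O₂/d

Observed yield with endogenous decay: Y_obs = Y / (1 + k_d·θ_c) = 0.373 / (1 + 0.120 × 21.3) = 0.373 / 3.556 = 0.1049 g VSS/g ultimate BOD.
Mass of ultimate BOD removed per day: Q(S₀ − S) = 1290 × 2943 g/m³ = 3796 kg/d.
Net sludge production P_X = 0.1049 × 3796 = 398.2 kg VSS/d.
R_O = Q·(S₀ − S) − 1.42·P_X = 3796 − 1.42 × 398.2 = 3231 kg O₂/d.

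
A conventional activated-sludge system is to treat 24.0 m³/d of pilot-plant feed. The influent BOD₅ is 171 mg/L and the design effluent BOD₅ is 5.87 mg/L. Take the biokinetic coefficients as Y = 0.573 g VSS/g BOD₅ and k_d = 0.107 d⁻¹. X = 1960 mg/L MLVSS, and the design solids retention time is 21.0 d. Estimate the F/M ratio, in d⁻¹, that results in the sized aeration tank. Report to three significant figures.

F/M ≈ 0.279 d⁻¹

From the SRT design equation V = Y Q (S₀−S) θ_c / [X (1 + k_d θ_c)] = 0.573 × 24.0 × (171 − 5.87) × 21.0 / [1960 × (1 + 0.107 × 21.0)] = 4.77×10^4 / 6364 = 7.493 m³.
F/M = applied load / biomass = Q·S₀/(V·X) = 24.0 × 171 / (7.493 × 1960) = 0.2794 d⁻¹.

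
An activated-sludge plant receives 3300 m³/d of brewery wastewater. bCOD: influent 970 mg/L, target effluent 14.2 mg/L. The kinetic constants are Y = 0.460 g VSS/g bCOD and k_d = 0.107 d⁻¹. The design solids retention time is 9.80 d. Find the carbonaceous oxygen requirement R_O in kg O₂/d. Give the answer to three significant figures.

Correct the yield for decay: Y_obs = Y/(1 + k_d θ_c) = 0.460 / (1 + 0.107 × 9.80) = 0.460 / 2.049 = 0.2245.
ΔS = 970 − 14.2 = 955.8 mg/L, so the substrate removal rate is 3300 × 955.8/1000 = 3154 kg bCOD/d.
P_X = Y_obs·Q·(S₀ − S) = 0.2245 × 3154 = 708.2 kg VSS/d.
R_O = Q·(S₀ − S) − 1.42·P_X = 3154 − 1.42 × 708.2 = 2148 kg O₂/d.

R_O ≈ 2150 kg O₂/d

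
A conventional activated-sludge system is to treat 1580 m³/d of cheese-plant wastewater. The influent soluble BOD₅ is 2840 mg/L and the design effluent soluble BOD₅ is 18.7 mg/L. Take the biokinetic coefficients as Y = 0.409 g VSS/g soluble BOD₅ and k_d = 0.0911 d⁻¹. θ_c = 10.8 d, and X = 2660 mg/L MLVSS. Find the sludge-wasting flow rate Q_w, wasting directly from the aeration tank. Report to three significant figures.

Q_w ≈ 345 m³/d

From the SRT design equation V = Y Q (S₀−S) θ_c / [X (1 + k_d θ_c)] = 0.409 × 1580 × (2840 − 18.7) × 10.8 / [2660 × (1 + 0.0911 × 10.8)] = 1.97×10^7 / 5277 = 3731 m³.
With mixed-liquor wasting, θ_c = V/Q_w, so Q_w = V/θ_c = 3731/10.8 = 345.5 m³/d.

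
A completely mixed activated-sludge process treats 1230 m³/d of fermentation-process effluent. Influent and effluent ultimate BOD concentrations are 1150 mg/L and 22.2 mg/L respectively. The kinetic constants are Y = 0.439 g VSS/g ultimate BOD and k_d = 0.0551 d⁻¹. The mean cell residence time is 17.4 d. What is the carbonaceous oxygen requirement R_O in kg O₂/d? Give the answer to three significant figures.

The observed yield is Y_obs = Y/(1 + k_d·θ_c) = 0.439 / (1 + 0.0551 × 17.4) = 0.439 / 1.959 = 0.2241 g VSS per g ultimate BOD removed.
Substrate removed = Q·(S₀ − S) = 1230 m³/d × (1150 − 22.2) g/m³ = 1.39×10^6 g/d = 1387 kg/d.
Biomass synthesised: P_X = Y_obs × 1387 = 310.9 kg VSS/d.
R_O = Q·(S₀ − S) − 1.42·P_X = 1387 − 1.42 × 310.9 = 945.7 kg O₂/d.

R_O ≈ 946 kg O₂/d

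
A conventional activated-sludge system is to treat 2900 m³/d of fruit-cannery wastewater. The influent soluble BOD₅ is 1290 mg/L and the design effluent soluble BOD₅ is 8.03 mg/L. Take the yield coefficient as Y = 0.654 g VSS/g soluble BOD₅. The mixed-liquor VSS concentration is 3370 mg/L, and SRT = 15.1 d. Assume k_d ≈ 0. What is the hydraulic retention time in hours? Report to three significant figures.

τ ≈ 90.2 h

With k_d = 0 the design equation reduces to V = Y Q (S₀−S) θ_c / X = 0.654 × 2900 × (1290 − 8.03) × 15.1 / 3370 = 10894 m³.
Hydraulic retention time τ = V/Q = 10894 / 2900 = 3.757 d = 90.16 h.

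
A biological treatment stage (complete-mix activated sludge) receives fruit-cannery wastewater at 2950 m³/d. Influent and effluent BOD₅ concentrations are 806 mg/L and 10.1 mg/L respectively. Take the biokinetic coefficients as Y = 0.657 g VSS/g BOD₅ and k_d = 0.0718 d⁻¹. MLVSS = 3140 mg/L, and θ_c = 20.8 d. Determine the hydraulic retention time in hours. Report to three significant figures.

Rearranging the biomass balance for a CMAS with decay, V = Y·Q·ΔS·θ_c / [X·(1+k_d θ_c)] = 0.657 × 2950 × (806 − 10.1) × 20.8 / [3140 × (1 + 0.0718 × 20.8)] = 3.21×10^7 / 7829 = 4098 m³.
Hydraulic retention time τ = V/Q = 4098 / 2950 = 1.389 d = 33.34 h.

τ ≈ 33.3 h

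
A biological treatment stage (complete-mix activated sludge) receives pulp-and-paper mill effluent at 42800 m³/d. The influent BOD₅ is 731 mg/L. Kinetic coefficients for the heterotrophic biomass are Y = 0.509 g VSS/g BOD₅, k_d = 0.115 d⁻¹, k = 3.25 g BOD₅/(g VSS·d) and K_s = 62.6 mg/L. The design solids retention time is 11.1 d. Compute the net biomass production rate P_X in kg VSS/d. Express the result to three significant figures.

P_X ≈ 6910 kg VSS/d

For a completely mixed reactor with recycle the Lawrence–McCarty relation gives S = K_s·(1 + k_d·θ_c) / [θ_c·(Y·k − k_d) − 1] = 62.6 × (1 + 0.115 × 11.1) / [11.1 × (0.509 × 3.25 − 0.115) − 1] = 142.5 / 16.09 = 8.859 mg/L.
Observed yield with endogenous decay: Y_obs = Y / (1 + k_d·θ_c) = 0.509 / (1 + 0.115 × 11.1) = 0.509 / 2.276 = 0.2236 g VSS/g BOD₅.
Q·(S₀ − S) = 42800 × (731 − 8.86) × 10⁻³ = 30908 kg/d removed.
So the net sludge growth is P_X = 0.2236 × 30908 = 6911 kg VSS/d.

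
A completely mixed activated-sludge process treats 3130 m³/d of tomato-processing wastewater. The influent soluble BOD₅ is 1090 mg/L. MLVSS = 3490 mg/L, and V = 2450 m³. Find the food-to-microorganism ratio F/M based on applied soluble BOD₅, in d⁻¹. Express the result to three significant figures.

F/M ≈ 0.399 d⁻¹

F/M = Q·S₀ / (V·X) = 3130 × 1090 / (2450 × 3490) = 0.3990 g soluble BOD₅·(g VSS·d)⁻¹.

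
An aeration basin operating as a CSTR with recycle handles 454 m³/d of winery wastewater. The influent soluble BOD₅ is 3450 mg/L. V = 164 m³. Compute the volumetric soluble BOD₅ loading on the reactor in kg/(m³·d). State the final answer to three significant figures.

L_v ≈ 9.55 kg soluble BOD₅/(m³·d)

Volumetric loading L_v = Q·S₀ / V = 454 × 3450 g/m³ / 164.0 m³ = 9551 g/(m³·d) = 9.551 kg soluble BOD₅/(m³·d).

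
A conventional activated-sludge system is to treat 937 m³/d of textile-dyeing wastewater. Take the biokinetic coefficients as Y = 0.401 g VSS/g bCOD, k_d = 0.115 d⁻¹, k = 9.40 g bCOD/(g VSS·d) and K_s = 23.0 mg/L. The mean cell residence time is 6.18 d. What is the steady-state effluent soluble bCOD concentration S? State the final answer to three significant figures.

S ≈ 1.82 mg/L

For a completely mixed reactor with recycle the Lawrence–McCarty relation gives S = K_s·(1 + k_d·θ_c) / [θ_c·(Y·k − k_d) − 1] = 23.0 × (1 + 0.115 × 6.18) / [6.18 × (0.401 × 9.40 − 0.115) − 1] = 39.35 / 21.58 = 1.823 mg/L.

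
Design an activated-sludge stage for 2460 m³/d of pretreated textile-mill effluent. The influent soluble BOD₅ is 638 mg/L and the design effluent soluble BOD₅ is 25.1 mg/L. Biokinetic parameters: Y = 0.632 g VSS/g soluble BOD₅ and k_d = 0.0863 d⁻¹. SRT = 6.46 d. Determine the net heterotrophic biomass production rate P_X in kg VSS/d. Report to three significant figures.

P_X ≈ 612 kg VSS/d

Y_obs = Y / (1 + k_d θ_c) = 0.632 / (1 + 0.0863 × 6.46) = 0.632 / 1.557 = 0.4058.
Q·(S₀ − S) = 2460 × (638 − 25.1) × 10⁻³ = 1508 kg/d removed.
So the net sludge growth is P_X = 0.4058 × 1508 = 611.8 kg VSS/d.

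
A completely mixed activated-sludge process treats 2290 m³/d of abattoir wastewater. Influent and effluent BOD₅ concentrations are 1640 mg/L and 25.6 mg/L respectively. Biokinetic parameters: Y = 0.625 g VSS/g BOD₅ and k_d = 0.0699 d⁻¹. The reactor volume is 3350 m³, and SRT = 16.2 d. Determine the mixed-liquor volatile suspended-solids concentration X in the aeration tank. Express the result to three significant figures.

X ≈ 5240 mg/L

From V·X·(1 + k_d·θ_c) = Y·Q·(S₀ − S)·θ_c: X = 0.625 × 2290 × (1640 − 25.6) × 16.2 / [3350 × (1 + 0.0699 × 16.2)] = 5240 mg/L.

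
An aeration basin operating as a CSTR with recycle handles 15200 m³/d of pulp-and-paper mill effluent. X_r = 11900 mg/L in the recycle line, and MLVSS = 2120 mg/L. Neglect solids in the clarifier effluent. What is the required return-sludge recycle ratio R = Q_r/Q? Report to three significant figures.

R = Q_r/Q = X/(X_r − X) = 2120 / (11900 − 2120) = 0.2168.

R ≈ 0.217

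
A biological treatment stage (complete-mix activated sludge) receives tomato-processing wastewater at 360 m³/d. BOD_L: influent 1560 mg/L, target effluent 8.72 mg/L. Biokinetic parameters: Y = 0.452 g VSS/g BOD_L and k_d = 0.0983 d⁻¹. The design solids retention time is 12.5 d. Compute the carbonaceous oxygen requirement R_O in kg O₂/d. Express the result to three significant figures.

R_O ≈ 398 kg O₂/d

The observed yield is Y_obs = Y/(1 + k_d·θ_c) = 0.452 / (1 + 0.0983 × 12.5) = 0.452 / 2.229 = 0.2028 g VSS per g BOD_L removed.
ΔS = 1560 − 8.72 = 1551 mg/L, so the substrate removal rate is 360 × 1551/1000 = 558.5 kg BOD_L/d.
P_X = Y_obs·Q·(S₀ − S) = 0.2028 × 558.5 = 113.3 kg VSS/d.
R_O = Q·(S₀ − S) − 1.42·P_X = 558.5 − 1.42 × 113.3 = 397.6 kg O₂/d.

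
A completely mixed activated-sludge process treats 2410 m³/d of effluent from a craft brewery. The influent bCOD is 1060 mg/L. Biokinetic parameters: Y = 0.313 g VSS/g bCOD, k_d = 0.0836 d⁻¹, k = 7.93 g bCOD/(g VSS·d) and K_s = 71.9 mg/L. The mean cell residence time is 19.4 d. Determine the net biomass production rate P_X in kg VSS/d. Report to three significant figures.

Effluent substrate depends only on kinetics and SRT: S = K_s(1 + k_d θ_c) / [θ_c(Yk − k_d) − 1] = 71.9 × (1 + 0.0836 × 19.4) / [19.4 × (0.313 × 7.93 − 0.0836) − 1] = 188.5 / 45.53 = 4.140 mg/L.
Observed yield with endogenous decay: Y_obs = Y / (1 + k_d·θ_c) = 0.313 / (1 + 0.0836 × 19.4) = 0.313 / 2.622 = 0.1194 g VSS/g bCOD.
Q·(S₀ − S) = 2410 × (1060 − 4.14) × 10⁻³ = 2545 kg/d removed.
Biomass produced: P_X = Y_obs·Q·ΔS = 0.1194 × 2545 ≈ 303.8 kg VSS/d.

P_X ≈ 304 kg VSS/d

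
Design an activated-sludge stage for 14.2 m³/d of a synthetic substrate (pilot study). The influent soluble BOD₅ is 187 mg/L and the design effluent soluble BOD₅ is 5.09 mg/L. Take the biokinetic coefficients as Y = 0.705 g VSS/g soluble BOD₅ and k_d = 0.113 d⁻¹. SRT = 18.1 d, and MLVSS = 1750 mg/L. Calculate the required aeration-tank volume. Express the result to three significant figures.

Rearranging the biomass balance for a CMAS with decay, V = Y·Q·ΔS·θ_c / [X·(1+k_d θ_c)] = 0.705 × 14.2 × (187 − 5.09) × 18.1 / [1750 × (1 + 0.113 × 18.1)] = 3.3×10^4 / 5329 = 6.185 m³.

V ≈ 6.19 m³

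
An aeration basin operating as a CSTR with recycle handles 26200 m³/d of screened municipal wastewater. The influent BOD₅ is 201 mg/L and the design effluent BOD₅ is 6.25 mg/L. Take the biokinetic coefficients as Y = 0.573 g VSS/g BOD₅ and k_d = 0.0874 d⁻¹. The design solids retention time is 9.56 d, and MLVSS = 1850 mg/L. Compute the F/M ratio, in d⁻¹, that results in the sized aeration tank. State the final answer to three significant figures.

Steady-state biomass mass balance: V·X·(1 + k_d·θ_c) = Y·Q·(S₀ − S)·θ_c, so V = 0.573 × 26200 × (201 − 6.25) × 9.56 / [1850 × (1 + 0.0874 × 9.56)] = 2.8×10^7 / 3396 = 8231 m³.
F/M = Q·S₀ / (V·X) = 26200 × 201 / (8231 × 1850) = 0.3458 g BOD₅·(g VSS·d)⁻¹.

F/M ≈ 0.346 d⁻¹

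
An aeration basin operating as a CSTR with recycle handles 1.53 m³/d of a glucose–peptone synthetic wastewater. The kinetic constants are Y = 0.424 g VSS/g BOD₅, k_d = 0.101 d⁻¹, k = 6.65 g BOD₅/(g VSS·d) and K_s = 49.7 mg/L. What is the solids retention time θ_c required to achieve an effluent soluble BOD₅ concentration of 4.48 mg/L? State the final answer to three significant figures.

Specific growth rate at S = 4.48 mg/L: μ = YkS/(K_s+S) = 0.424·6.65·4.48/(49.7+4.48) = 0.2331 d⁻¹.
θ_c = 1/(μ − k_d) = 1/(0.2331 − 0.101) = 1/0.1321 = 7.567 d.

θ_c ≈ 7.57 d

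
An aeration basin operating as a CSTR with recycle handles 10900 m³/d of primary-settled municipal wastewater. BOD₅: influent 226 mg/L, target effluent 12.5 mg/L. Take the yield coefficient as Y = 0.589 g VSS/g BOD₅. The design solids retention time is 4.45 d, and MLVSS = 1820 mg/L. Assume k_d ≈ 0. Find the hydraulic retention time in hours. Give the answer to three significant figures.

τ ≈ 7.38 h

V·X = Y·Q·ΔS·θ_c gives V = 0.589 × 10900 × (226 − 12.5) × 4.45 / 1820 = 3351 m³.
Hydraulic retention time τ = V/Q = 3351 / 10900 = 0.3075 d = 7.379 h.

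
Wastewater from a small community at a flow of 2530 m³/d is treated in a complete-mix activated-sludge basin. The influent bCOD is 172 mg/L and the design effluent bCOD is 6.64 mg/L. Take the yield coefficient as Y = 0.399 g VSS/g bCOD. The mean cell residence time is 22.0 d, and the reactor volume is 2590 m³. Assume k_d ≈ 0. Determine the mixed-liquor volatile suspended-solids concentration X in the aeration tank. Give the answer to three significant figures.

X ≈ 1420 mg/L

X = Y·Q·ΔS·θ_c / V = 0.399 × 2530 × (172 − 6.64) × 22.0 / 2590 = 1418 mg/L.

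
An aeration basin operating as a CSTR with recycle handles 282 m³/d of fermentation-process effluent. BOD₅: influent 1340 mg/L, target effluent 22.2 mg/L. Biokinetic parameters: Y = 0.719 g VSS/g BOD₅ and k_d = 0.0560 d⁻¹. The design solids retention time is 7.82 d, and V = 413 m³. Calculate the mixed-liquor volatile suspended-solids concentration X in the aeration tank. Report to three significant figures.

X ≈ 3520 mg/L

Solving the biomass balance for X: X = Y Q (S₀−S) θ_c / [V (1+k_d θ_c)] = 0.719 × 282 × (1340 − 22.2) × 7.82 / [413 × (1 + 0.0560 × 7.82)] = 3518 mg/L.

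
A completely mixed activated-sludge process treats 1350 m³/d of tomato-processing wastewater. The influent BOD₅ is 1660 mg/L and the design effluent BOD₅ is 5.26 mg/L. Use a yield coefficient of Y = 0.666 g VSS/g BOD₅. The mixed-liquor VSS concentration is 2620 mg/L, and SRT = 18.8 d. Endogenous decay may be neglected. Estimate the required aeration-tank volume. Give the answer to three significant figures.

V ≈ 10700 m³

With k_d = 0 the design equation reduces to V = Y Q (S₀−S) θ_c / X = 0.666 × 1350 × (1660 − 5.26) × 18.8 / 2620 = 10676 m³.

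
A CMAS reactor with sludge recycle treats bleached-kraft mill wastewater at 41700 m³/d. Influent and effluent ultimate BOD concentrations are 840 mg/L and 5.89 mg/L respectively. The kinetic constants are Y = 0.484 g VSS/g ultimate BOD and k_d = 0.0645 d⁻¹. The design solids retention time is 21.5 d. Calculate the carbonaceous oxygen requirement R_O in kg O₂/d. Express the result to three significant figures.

R_O ≈ 24800 kg O₂/d

Observed yield with endogenous decay: Y_obs = Y / (1 + k_d·θ_c) = 0.484 / (1 + 0.0645 × 21.5) = 0.484 / 2.387 = 0.2028 g VSS/g ultimate BOD.
ΔS = 840 − 5.89 = 834.1 mg/L, so the substrate removal rate is 41700 × 834.1/1000 = 34782 kg ultimate BOD/d.
P_X = Y_obs·Q·(S₀ − S) = 0.2028 × 34782 = 7053 kg VSS/d.
Carbonaceous O₂ demand = substrate oxidised − cell-mass equivalent = 34782 − 1.42 × 7053 = 24767 kg O₂/d.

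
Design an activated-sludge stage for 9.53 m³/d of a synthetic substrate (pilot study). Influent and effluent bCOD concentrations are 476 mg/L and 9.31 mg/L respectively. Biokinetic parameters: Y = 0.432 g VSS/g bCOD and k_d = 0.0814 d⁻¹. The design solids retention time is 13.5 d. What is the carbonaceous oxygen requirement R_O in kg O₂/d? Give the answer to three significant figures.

R_O ≈ 3.15 kg O₂/d

The observed yield is Y_obs = Y/(1 + k_d·θ_c) = 0.432 / (1 + 0.0814 × 13.5) = 0.432 / 2.099 = 0.2058 g VSS per g bCOD removed.
Mass of bCOD removed per day: Q(S₀ − S) = 9.53 × 466.7 g/m³ = 4.448 kg/d.
P_X = Y_obs·Q·(S₀ − S) = 0.2058 × 4.448 = 0.9154 kg VSS/d.
R_O = Q·(S₀ − S) − 1.42·P_X = 4.448 − 1.42 × 0.9154 = 3.148 kg O₂/d.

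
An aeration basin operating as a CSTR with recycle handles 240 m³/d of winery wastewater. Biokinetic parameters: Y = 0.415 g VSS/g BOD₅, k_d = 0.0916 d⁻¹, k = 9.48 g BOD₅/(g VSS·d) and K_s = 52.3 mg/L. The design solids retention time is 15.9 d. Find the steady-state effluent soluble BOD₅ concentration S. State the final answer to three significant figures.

From the Monod/SRT balance for a CMAS, S = K_s·(1+k_d θ_c)/[θ_c·(Y k − k_d) − 1] = 52.3 × (1 + 0.0916 × 15.9) / [15.9 × (0.415 × 9.48 − 0.0916) − 1] = 128.5 / 60.10 = 2.138 mg/L.

S ≈ 2.14 mg/L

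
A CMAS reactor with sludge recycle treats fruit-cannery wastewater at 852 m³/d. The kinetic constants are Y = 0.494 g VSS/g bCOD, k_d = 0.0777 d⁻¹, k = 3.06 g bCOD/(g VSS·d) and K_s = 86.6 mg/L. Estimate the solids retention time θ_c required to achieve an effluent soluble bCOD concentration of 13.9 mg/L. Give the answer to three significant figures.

θ_c ≈ 7.61 d

At the target effluent, Y k S/(K_s+S) = 0.494×3.06×13.9/100.5 = 0.2091 d⁻¹.
Then 1/θ_c = μ − k_d = 0.2091 − 0.0777 = 0.1314 d⁻¹, giving θ_c = 7.612 d.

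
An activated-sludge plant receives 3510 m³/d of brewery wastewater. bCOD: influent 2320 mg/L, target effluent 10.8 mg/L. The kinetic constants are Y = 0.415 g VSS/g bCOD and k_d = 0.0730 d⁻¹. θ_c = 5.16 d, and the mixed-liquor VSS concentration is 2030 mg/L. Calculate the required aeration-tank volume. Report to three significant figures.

Steady-state biomass mass balance: V·X·(1 + k_d·θ_c) = Y·Q·(S₀ − S)·θ_c, so V = 0.415 × 3510 × (2320 − 10.8) × 5.16 / [2030 × (1 + 0.0730 × 5.16)] = 1.74×10^7 / 2795 = 6211 m³.

V ≈ 6210 m³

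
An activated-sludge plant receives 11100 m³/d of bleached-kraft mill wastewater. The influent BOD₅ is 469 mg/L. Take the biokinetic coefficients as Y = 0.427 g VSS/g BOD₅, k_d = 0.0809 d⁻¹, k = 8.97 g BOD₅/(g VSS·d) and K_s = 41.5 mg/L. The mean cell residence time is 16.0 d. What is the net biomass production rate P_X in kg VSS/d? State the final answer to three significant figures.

P_X ≈ 966 kg VSS/d

Effluent substrate depends only on kinetics and SRT: S = K_s(1 + k_d θ_c) / [θ_c(Yk − k_d) − 1] = 41.5 × (1 + 0.0809 × 16.0) / [16.0 × (0.427 × 8.97 − 0.0809) − 1] = 95.22 / 58.99 = 1.614 mg/L.
The observed yield is Y_obs = Y/(1 + k_d·θ_c) = 0.427 / (1 + 0.0809 × 16.0) = 0.427 / 2.294 = 0.1861 g VSS per g BOD₅ removed.
Mass of BOD₅ removed per day: Q(S₀ − S) = 11100 × 467.4 g/m³ = 5188 kg/d.
Net biomass production P_X = Y_obs × Q·(S₀ − S) = 0.1861 × 5188 = 965.5 kg VSS/d.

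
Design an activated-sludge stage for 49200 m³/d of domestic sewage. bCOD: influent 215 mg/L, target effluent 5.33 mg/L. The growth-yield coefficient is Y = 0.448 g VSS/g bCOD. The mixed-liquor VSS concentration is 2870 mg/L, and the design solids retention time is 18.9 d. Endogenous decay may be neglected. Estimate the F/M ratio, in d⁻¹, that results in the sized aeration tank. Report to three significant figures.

F/M ≈ 0.121 d⁻¹

Biomass mass balance (decay neglected): V·X = Y·Q·(S₀ − S)·θ_c, so V = 0.448 × 49200 × (215 − 5.33) × 18.9 / 2870 = 30434 m³.
F/M = Q·S₀ / (V·X) = 49200 × 215 / (30434 × 2870) = 0.1211 g bCOD·(g VSS·d)⁻¹.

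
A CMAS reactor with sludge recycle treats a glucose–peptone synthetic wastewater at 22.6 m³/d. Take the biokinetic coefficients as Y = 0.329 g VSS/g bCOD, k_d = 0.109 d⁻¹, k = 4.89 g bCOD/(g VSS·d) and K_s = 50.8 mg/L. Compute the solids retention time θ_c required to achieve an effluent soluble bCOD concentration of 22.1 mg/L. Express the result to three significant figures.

From 1/θ_c = Y·k·S/(K_s + S) − k_d: Y·k·S/(K_s+S) = 0.329 × 4.89 × 22.1 / (50.8 + 22.1) = 0.4877 d⁻¹.
1/θ_c = 0.4877 − 0.109 = 0.3787 d⁻¹, so θ_c = 2.640 d.

θ_c ≈ 2.64 d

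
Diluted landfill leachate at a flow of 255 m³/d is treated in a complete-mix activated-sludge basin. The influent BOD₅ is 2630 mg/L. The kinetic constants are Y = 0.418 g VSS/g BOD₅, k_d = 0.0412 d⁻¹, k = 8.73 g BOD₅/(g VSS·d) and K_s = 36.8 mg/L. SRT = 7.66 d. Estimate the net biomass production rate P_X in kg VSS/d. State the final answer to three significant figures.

From the Monod/SRT balance for a CMAS, S = K_s·(1+k_d θ_c)/[θ_c·(Y k − k_d) − 1] = 36.8 × (1 + 0.0412 × 7.66) / [7.66 × (0.418 × 8.73 − 0.0412) − 1] = 48.41 / 26.64 = 1.818 mg/L.
Observed yield with endogenous decay: Y_obs = Y / (1 + k_d·θ_c) = 0.418 / (1 + 0.0412 × 7.66) = 0.418 / 1.316 = 0.3177 g VSS/g BOD₅.
ΔS = 2630 − 1.82 = 2628 mg/L, so the substrate removal rate is 255 × 2628/1000 = 670.2 kg BOD₅/d.
So the net sludge growth is P_X = 0.3177 × 670.2 = 212.9 kg VSS/d.

P_X ≈ 213 kg VSS/d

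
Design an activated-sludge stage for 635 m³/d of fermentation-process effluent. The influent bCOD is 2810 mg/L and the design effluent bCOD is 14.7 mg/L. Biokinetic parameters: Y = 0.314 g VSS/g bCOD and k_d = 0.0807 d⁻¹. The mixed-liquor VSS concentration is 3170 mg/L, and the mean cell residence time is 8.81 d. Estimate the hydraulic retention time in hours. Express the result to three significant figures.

From the SRT design equation V = Y Q (S₀−S) θ_c / [X (1 + k_d θ_c)] = 0.314 × 635 × (2810 − 14.7) × 8.81 / [3170 × (1 + 0.0807 × 8.81)] = 4.91×10^6 / 5424 = 905.3 m³.
τ = V/Q = 905.3/635 = 1.426 d, or 34.22 h.

τ ≈ 34.2 h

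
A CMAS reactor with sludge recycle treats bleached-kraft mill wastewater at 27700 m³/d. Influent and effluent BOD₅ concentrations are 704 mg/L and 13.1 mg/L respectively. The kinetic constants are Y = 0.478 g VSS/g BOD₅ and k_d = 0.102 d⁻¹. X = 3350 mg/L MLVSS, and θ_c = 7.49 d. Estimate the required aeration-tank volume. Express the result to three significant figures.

Steady-state biomass mass balance: V·X·(1 + k_d·θ_c) = Y·Q·(S₀ − S)·θ_c, so V = 0.478 × 27700 × (704 − 13.1) × 7.49 / [3350 × (1 + 0.102 × 7.49)] = 6.85×10^7 / 5909 = 11595 m³.

V ≈ 11600 m³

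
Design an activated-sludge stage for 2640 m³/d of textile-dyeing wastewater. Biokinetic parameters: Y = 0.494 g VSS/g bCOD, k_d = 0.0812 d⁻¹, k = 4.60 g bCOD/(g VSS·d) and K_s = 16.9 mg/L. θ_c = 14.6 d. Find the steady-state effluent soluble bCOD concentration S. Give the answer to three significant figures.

From the Monod/SRT balance for a CMAS, S = K_s·(1+k_d θ_c)/[θ_c·(Y k − k_d) − 1] = 16.9 × (1 + 0.0812 × 14.6) / [14.6 × (0.494 × 4.60 − 0.0812) − 1] = 36.94 / 30.99 = 1.192 mg/L.

S ≈ 1.19 mg/L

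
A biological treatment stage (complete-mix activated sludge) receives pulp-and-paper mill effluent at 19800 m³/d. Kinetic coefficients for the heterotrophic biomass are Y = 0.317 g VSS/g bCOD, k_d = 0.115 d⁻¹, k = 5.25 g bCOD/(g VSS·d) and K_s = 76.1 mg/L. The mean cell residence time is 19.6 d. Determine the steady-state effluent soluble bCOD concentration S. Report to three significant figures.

For a completely mixed reactor with recycle the Lawrence–McCarty relation gives S = K_s·(1 + k_d·θ_c) / [θ_c·(Y·k − k_d) − 1] = 76.1 × (1 + 0.115 × 19.6) / [19.6 × (0.317 × 5.25 − 0.115) − 1] = 247.6 / 29.37 = 8.433 mg/L.

S ≈ 8.43 mg/L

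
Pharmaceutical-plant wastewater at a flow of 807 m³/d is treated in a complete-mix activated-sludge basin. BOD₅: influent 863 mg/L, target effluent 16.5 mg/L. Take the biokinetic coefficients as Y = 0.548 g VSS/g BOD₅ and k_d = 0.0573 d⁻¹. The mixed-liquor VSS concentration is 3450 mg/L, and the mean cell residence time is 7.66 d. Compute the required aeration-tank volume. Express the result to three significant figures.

V ≈ 578 m³

Steady-state biomass mass balance: V·X·(1 + k_d·θ_c) = Y·Q·(S₀ − S)·θ_c, so V = 0.548 × 807 × (863 − 16.5) × 7.66 / [3450 × (1 + 0.0573 × 7.66)] = 2.87×10^6 / 4964 = 577.6 m³.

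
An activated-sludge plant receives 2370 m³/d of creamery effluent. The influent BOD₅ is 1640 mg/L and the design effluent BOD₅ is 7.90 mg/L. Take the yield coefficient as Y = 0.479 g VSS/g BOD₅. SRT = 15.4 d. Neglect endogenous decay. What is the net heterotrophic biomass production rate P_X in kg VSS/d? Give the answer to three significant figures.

P_X ≈ 1850 kg VSS/d

Since k_d ≈ 0, Y_obs = Y = 0.479 g VSS/g BOD₅.
Q·(S₀ − S) = 2370 × (1640 − 7.90) × 10⁻³ = 3868 kg/d removed.
P_X = Y_obs · Q(S₀ − S) = 0.4790 × 3868 = 1853 kg VSS/d.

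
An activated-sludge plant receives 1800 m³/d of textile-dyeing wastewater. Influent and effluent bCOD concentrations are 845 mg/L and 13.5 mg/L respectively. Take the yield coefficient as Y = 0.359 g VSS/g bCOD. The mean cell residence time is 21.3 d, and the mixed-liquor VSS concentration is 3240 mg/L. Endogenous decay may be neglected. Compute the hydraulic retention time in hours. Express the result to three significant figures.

τ ≈ 47.1 h

V·X = Y·Q·ΔS·θ_c gives V = 0.359 × 1800 × (845 − 13.5) × 21.3 / 3240 = 3532 m³.
Hydraulic retention time τ = V/Q = 3532 / 1800 = 1.962 d = 47.10 h.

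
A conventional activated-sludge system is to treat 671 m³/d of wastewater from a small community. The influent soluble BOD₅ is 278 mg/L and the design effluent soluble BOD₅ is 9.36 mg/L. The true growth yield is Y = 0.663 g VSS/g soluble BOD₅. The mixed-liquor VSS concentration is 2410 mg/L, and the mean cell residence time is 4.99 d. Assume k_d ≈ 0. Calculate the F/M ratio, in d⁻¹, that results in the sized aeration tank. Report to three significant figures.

V·X = Y·Q·ΔS·θ_c gives V = 0.663 × 671 × (278 − 9.36) × 4.99 / 2410 = 247.5 m³.
F/M = applied load / biomass = Q·S₀/(V·X) = 671 × 278 / (247.5 × 2410) = 0.3128 d⁻¹.

F/M ≈ 0.313 d⁻¹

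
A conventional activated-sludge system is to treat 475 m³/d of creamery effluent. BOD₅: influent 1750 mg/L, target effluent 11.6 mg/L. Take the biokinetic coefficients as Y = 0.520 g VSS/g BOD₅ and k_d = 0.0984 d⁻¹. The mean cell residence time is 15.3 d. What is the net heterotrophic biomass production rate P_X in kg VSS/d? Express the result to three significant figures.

P_X ≈ 171 kg VSS/d

Observed yield with endogenous decay: Y_obs = Y / (1 + k_d·θ_c) = 0.520 / (1 + 0.0984 × 15.3) = 0.520 / 2.506 = 0.2075 g VSS/g BOD₅.
Substrate removed = Q·(S₀ − S) = 475 m³/d × (1750 − 11.6) g/m³ = 8.26×10^5 g/d = 825.7 kg/d.
So the net sludge growth is P_X = 0.2075 × 825.7 = 171.4 kg VSS/d.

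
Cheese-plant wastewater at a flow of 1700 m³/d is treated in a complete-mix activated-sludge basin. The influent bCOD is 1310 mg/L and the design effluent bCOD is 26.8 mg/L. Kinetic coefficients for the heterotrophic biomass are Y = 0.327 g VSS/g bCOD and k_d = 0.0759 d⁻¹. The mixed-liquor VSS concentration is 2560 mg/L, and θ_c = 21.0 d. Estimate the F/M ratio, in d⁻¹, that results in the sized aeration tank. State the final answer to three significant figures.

From the SRT design equation V = Y Q (S₀−S) θ_c / [X (1 + k_d θ_c)] = 0.327 × 1700 × (1310 − 26.8) × 21.0 / [2560 × (1 + 0.0759 × 21.0)] = 1.5×10^7 / 6640 = 2256 m³.
F/M = Q·S₀ / (V·X) = 1700 × 1310 / (2256 × 2560) = 0.3856 g bCOD·(g VSS·d)⁻¹.

F/M ≈ 0.386 d⁻¹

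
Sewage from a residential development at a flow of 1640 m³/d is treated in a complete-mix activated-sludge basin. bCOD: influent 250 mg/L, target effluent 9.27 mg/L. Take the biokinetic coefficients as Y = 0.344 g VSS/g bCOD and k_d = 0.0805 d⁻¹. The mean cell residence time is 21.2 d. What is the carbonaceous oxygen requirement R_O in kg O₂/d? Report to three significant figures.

R_O ≈ 324 kg O₂/d

Observed yield with endogenous decay: Y_obs = Y / (1 + k_d·θ_c) = 0.344 / (1 + 0.0805 × 21.2) = 0.344 / 2.707 = 0.1271 g VSS/g bCOD.
Q·(S₀ − S) = 1640 × (250 − 9.27) × 10⁻³ = 394.8 kg/d removed.
P_X = Y_obs·Q·(S₀ − S) = 0.1271 × 394.8 = 50.18 kg VSS/d.
Carbonaceous O₂ demand = substrate oxidised − cell-mass equivalent = 394.8 − 1.42 × 50.18 = 323.5 kg O₂/d.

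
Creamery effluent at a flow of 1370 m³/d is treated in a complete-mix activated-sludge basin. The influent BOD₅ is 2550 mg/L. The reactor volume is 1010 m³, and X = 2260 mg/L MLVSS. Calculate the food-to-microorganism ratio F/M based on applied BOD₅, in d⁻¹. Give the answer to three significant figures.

F/M ≈ 1.53 d⁻¹

Food-to-microorganism ratio F/M = Q S₀ / (V X) = 1370 × 2550 / (1010 × 2260) = 1.530 d⁻¹.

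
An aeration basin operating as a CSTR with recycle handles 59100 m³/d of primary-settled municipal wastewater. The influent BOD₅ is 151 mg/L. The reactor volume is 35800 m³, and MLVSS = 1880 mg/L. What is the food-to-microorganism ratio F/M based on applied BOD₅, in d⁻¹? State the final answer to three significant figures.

Food-to-microorganism ratio F/M = Q S₀ / (V X) = 59100 × 151 / (35800 × 1880) = 0.1326 d⁻¹.

F/M ≈ 0.133 d⁻¹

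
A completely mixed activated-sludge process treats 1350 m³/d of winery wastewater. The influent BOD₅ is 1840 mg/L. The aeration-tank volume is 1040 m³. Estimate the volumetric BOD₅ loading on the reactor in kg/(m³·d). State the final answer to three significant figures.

Applied BOD₅ load per unit volume = Q·S₀/V = (1350 × 1840/1000)/1040 = 2.388 kg BOD₅·m⁻³·d⁻¹.

L_v ≈ 2.39 kg BOD₅/(m³·d)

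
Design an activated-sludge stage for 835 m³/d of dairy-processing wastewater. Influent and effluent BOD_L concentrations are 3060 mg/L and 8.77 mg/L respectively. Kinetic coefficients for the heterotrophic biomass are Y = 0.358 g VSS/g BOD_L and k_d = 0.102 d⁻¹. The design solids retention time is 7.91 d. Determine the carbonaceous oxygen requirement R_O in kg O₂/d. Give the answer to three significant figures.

Correct the yield for decay: Y_obs = Y/(1 + k_d θ_c) = 0.358 / (1 + 0.102 × 7.91) = 0.358 / 1.807 = 0.1981.
Q·(S₀ − S) = 835 × (3060 − 8.77) × 10⁻³ = 2548 kg/d removed.
Biomass synthesised: P_X = Y_obs × 2548 = 504.8 kg VSS/d.
R_O = Q·ΔS − 1.42 P_X = 2548 − 716.8 = 1831 kg O₂/d.

R_O ≈ 1830 kg O₂/d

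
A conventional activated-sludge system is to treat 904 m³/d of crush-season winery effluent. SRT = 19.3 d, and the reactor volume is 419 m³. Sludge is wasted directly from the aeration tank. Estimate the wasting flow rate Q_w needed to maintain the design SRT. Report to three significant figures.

Q_w ≈ 21.7 m³/d

For wasting at MLVSS concentration, Q_w = V/θ_c = 419.0/19.3 = 21.71 m³/d.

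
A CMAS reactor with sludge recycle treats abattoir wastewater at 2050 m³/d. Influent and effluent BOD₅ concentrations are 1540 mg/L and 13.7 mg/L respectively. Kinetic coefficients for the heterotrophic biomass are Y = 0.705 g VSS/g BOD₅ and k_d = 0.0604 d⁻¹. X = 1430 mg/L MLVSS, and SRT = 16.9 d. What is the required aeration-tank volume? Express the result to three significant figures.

V ≈ 12900 m³

Steady-state biomass mass balance: V·X·(1 + k_d·θ_c) = Y·Q·(S₀ − S)·θ_c, so V = 0.705 × 2050 × (1540 − 13.7) × 16.9 / [1430 × (1 + 0.0604 × 16.9)] = 3.73×10^7 / 2890 = 12901 m³.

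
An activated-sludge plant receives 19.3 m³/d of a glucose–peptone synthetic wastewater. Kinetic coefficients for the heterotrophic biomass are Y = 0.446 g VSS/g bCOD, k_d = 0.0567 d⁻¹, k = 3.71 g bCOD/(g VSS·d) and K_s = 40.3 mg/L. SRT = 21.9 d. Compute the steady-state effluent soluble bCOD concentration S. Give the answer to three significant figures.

S ≈ 2.66 mg/L

Effluent substrate depends only on kinetics and SRT: S = K_s(1 + k_d θ_c) / [θ_c(Yk − k_d) − 1] = 40.3 × (1 + 0.0567 × 21.9) / [21.9 × (0.446 × 3.71 − 0.0567) − 1] = 90.34 / 34.00 = 2.657 mg/L.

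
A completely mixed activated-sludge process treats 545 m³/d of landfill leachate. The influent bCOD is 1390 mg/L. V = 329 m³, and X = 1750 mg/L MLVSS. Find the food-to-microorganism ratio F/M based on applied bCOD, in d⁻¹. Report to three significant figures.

F/M ≈ 1.32 d⁻¹

F/M = Q·S₀ / (V·X) = 545 × 1390 / (329.0 × 1750) = 1.316 g bCOD·(g VSS·d)⁻¹.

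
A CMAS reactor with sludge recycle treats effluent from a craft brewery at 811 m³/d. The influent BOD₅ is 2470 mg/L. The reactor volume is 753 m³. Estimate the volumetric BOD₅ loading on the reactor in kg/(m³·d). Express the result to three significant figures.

L_v ≈ 2.66 kg BOD₅/(m³·d)

L_v = Q S₀ / V = 811 × 2470 × 10⁻³ / 753.0 = 2.660 kg/(m³·d).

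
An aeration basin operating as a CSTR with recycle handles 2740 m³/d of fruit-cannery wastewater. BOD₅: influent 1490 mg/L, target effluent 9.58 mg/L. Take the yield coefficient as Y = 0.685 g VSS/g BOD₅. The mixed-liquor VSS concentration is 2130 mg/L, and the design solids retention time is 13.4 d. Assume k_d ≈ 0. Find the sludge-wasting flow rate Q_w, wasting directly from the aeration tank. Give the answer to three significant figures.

Q_w ≈ 1300 m³/d

Biomass mass balance (decay neglected): V·X = Y·Q·(S₀ − S)·θ_c, so V = 0.685 × 2740 × (1490 − 9.58) × 13.4 / 2130 = 17480 m³.
Wasting from the aeration tank: Q_w = V / θ_c = 17480 / 13.4 = 1305 m³/d.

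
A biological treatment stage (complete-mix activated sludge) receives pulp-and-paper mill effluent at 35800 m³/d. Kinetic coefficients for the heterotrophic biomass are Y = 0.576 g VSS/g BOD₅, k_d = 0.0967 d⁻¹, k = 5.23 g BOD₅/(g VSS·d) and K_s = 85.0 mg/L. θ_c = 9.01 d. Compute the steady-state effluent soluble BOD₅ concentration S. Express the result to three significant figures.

For a completely mixed reactor with recycle the Lawrence–McCarty relation gives S = K_s·(1 + k_d·θ_c) / [θ_c·(Y·k − k_d) − 1] = 85.0 × (1 + 0.0967 × 9.01) / [9.01 × (0.576 × 5.23 − 0.0967) − 1] = 159.1 / 25.27 = 6.294 mg/L.

S ≈ 6.29 mg/L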